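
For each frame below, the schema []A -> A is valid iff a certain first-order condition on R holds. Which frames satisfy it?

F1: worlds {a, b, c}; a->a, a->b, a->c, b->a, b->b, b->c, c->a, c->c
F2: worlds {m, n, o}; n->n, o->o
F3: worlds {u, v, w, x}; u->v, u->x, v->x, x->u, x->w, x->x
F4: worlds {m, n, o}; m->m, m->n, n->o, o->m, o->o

F1

This is the axiom for reflexivity; its first-order frame correspondent is forall x Rxx.
F1: holds.
F2: fails — world m does not see itself.
F3: fails — world u does not see itself.
F4: fails — world n does not see itself.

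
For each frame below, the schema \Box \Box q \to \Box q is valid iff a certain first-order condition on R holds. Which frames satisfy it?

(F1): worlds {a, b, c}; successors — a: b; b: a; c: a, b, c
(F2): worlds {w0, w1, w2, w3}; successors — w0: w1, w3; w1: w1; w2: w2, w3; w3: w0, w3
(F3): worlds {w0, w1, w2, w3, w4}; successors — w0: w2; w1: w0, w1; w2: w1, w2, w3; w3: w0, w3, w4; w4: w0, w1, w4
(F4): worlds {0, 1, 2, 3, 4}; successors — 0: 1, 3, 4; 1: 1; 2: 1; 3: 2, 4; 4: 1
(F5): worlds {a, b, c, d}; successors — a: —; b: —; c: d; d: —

(F2), (F3)

Frame correspondent (Sahlqvist): \forall x \forall y (Rxy \to \exists z (Rxz \wedge Rzy)) — i.e. density.
(F1): fails — Rab but no z with Raz and Rzb.
(F2): ✓.
(F3): ✓.
(F4): fails — R34 but no z with R3z and Rz4.
(F5): fails — Rcd but no z with Rcz and Rzd.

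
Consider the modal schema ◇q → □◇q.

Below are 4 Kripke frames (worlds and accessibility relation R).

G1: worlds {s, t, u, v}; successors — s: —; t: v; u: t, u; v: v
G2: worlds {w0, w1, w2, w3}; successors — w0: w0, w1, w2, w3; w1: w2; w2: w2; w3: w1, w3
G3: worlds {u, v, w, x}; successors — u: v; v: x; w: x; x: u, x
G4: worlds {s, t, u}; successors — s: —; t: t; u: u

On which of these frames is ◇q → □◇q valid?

G4

This is the axiom for the Euclidean property; its first-order frame correspondent is ∀x ∀y ∀z (Rxy ∧ Rxz → Ryz).
G1: fails — Rut and Rut but not Rtt.
G2: fails — Rw0w1 and Rw0w1 but not Rw1w1.
G3: fails — Ruv and Ruv but not Rvv.
G4: satisfies the condition.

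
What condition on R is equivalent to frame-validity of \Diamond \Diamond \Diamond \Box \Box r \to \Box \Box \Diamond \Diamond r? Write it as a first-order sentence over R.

\forall x \forall y \forall z ((x R^3 y \wedge x R^2 z) \to \exists w (y R^2 w \wedge z R^2 w))

This is a Sahlqvist (Geach-type) schema ◇^3□^2r → □^2◇^2r.
Minimal-valuation argument: fix x; take any y with xR^3y and any z with xR^2z. Set V(r) to the set of worlds R-reachable from y in exactly 2 steps. Then □^2r holds at y, so the antecedent holds at x; validity forces ◇^2r at z, giving a w with zR^2w and yR^2w.
First-order correspondent: \forall x \forall y \forall z ((x R^3 y \wedge x R^2 z) \to \exists w (y R^2 w \wedge z R^2 w)).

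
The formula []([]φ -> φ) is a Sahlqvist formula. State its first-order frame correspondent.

Suppose □(□φ→φ) is valid. Take Rxy and set V(φ)={w : Ryw}. Then at y, □φ holds; since □(□φ→φ) at x, □φ→φ at y, so φ at y, i.e. Ryy.
Conversely, on a frame with shift-reflexivity the schema holds at every world under every valuation.
Frame condition: forall x forall y (Rxy -> Ryy).

shift-reflexivity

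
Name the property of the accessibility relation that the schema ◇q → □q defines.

partial functionality: ∀x ∀y ∀z (Rxy ∧ Rxz → y = z)

Suppose ◇q→□q is valid. Take Rxy, Rxz and set V(q)={y}. Then ◇q at x, so □q at x, so q at z, i.e. z=y.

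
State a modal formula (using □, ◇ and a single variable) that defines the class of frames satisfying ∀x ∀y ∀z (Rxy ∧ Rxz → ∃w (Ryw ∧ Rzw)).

This is convergence; the standard corresponding axiom is .2: ◇□q → □◇q.
Suppose ◇□q→□◇q is valid. Take Rxy, Rxz and set V(q)={w : Ryw}. Then □q at y so ◇□q at x, so □◇q at x, so ◇q at z, giving w with Rzw and Ryw.

◇□q → □◇q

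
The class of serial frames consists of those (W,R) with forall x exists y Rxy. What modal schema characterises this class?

The condition is seriality. The D schema □r → ◇r defines it.
Suppose □r→◇r is valid. At any x set V(r)=W. Then □r at x, so ◇r at x, so x has a successor.

□r → ◇r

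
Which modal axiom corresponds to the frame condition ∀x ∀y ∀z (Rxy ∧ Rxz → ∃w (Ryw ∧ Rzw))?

◇□r → □◇r

A defining formula is ◇□r → □◇r (the .2 axiom).
Suppose ◇□r→□◇r is valid. Take Rxy, Rxz and set V(r)={w : Ryw}. Then □r at y so ◇□r at x, so □◇r at x, so ◇r at z, giving w with Rzw and Ryw.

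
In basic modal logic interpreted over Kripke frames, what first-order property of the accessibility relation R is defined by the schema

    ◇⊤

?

seriality: ∀x ∃y Rxy

◇⊤ holds at w iff w has a successor, so frame-validity of ◇⊤ is exactly seriality. Equivalently via □q → ◇q:
Suppose □q→◇q is valid. At any x set V(q)=W. Then □q at x, so ◇q at x, so x has a successor.
The converse is a direct semantic check.
So the correspondent is seriality.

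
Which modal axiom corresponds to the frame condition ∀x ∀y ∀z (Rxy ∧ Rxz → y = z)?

A defining formula is ◇ψ → □ψ (the CD axiom).
Suppose ◇ψ→□ψ is valid. Take Rxy, Rxz and set V(ψ)={y}. Then ◇ψ at x, so □ψ at x, so ψ at z, i.e. z=y.

◇ψ → □ψ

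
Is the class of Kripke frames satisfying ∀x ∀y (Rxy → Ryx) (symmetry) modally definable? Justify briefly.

Yes, by q → □◇q

The condition is symmetry. A defining modal formula is q → □◇q.
Suppose q→□◇q is valid. Take Rxy and set V(q)={x}. Then q at x, so □◇q at x, so ◇q at y, so some z with Ryz has q; z=x, i.e. Ryx.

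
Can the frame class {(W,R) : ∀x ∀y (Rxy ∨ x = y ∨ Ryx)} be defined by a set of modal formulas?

Not modally definable

Any modally definable frame class is closed under disjoint unions.
Take 3 disjoint single-world reflexive frames: each is trivially connected, but their disjoint union has 3 worlds with no edge between distinct components, so it is not connected.
So the class is not modally definable.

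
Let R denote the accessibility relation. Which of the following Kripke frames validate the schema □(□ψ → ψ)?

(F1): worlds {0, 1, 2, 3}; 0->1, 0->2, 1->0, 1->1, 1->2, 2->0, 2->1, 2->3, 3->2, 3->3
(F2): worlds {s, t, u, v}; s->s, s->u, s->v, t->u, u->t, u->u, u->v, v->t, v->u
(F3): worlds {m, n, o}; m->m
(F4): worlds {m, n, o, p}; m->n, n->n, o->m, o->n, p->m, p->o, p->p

(F3)

This is the axiom for shift-reflexivity; its first-order frame correspondent is ∀x ∀y (Rxy → Ryy).
(F1): fails — R10 but not R00.
(F2): fails — Ruv but not Rvv.
(F3): holds.
(F4): fails — Rom but not Rmm.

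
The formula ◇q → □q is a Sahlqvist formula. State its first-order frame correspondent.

partial functionality: ∀x ∀y ∀z (Rxy ∧ Rxz → y = z)

Suppose ◇q→□q is valid. Take Rxy, Rxz and set V(q)={y}. Then ◇q at x, so □q at x, so q at z, i.e. z=y.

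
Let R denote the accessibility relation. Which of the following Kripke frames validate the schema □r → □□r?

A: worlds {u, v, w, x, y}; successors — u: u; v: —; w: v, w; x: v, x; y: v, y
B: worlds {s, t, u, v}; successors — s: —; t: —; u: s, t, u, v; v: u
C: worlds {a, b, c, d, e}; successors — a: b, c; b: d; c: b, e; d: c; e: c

Frame correspondent (Sahlqvist): ∀x ∀y ∀z (Rxy ∧ Ryz → Rxz) — i.e. transitivity.
A: holds.
B: fails — Rvu and Ruv but not Rvv.
C: fails — Rdc and Rcb but not Rdb.

A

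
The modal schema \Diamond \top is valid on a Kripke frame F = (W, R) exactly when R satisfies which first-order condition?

◇⊤ holds at w iff w has a successor, so frame-validity of ◇⊤ is exactly seriality. Equivalently via □ψ → ◇ψ:
Suppose □ψ→◇ψ is valid. At any x set V(ψ)=W. Then □ψ at x, so ◇ψ at x, so x has a successor.
The converse is a direct semantic check.
Frame condition: \forall x \exists y Rxy.

Seriality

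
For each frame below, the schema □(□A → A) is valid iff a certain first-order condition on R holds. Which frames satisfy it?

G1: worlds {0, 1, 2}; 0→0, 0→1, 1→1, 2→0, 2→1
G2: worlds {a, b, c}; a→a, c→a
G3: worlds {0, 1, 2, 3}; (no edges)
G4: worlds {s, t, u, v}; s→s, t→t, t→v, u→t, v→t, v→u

The schema corresponds to shift-reflexivity: ∀x ∀y (Rxy → Ryy).
G1: satisfies the condition.
G2: satisfies the condition.
G3: satisfies the condition.
G4: fails — Rtv but not Rvv.
Valid on: G1, G2, G3.

G1, G2, G3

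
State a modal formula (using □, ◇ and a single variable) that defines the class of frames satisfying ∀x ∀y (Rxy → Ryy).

The condition is shift-reflexivity. The T□ schema □(□p → p) defines it.

□(□p → p)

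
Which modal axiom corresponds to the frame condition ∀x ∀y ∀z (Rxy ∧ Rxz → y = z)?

◇s → □s

The condition is partial functionality. The CD schema ◇s → □s defines it.
Suppose ◇s→□s is valid. Take Rxy, Rxz and set V(s)={y}. Then ◇s at x, so □s at x, so s at z, i.e. z=y.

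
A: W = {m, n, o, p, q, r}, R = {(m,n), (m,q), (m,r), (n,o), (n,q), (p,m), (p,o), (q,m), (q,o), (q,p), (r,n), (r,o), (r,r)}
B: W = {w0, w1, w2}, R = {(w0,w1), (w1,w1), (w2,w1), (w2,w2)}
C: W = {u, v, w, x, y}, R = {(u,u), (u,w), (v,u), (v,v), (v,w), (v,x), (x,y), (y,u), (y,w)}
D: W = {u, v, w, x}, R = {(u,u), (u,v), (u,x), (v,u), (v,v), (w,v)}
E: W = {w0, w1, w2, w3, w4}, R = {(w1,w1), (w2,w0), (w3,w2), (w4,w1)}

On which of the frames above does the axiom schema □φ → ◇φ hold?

B

Frame correspondent (Sahlqvist): ∀x ∃y Rxy — i.e. seriality.
A: fails — world o has no successor.
B: holds.
C: fails — world w has no successor.
D: fails — world x has no successor.
E: fails — world w0 has no successor.
Valid on: B.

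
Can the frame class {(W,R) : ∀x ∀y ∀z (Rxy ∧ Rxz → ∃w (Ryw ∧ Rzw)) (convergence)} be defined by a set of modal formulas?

Yes: it is convergence, defined by the .2 schema ◇□q → □◇q.

Definable; ◇□q → □◇q defines it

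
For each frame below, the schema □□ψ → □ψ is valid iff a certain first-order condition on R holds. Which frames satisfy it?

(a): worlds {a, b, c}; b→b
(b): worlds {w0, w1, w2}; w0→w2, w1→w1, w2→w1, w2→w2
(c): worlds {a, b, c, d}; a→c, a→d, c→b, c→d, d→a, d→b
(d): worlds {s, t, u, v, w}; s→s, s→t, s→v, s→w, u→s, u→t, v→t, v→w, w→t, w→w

(a), (b), (d)

The schema corresponds to density: ∀x ∀y (Rxy → ∃z (Rxz ∧ Rzy)).
(a): holds.
(b): holds.
(c): fails — Rcd but no z with Rcz and Rzd.
(d): holds.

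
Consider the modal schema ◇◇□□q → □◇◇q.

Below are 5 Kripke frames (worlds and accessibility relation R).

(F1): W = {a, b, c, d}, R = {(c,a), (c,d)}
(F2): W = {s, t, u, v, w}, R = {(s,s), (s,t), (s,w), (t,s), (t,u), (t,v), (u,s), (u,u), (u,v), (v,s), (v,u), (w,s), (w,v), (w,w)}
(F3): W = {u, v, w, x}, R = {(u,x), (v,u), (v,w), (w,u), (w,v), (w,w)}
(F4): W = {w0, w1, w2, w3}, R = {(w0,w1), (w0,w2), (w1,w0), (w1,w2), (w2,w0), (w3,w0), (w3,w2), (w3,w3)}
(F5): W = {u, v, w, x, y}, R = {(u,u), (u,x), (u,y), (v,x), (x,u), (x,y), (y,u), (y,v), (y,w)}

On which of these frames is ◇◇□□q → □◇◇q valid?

The schema corresponds to a generalized confluence (Geach) condition: ∀x ∀y ∀z ((xR²y ∧ xRz) → ∃w (yR²w ∧ zR²w)).
(F1): satisfies the condition.
(F2): satisfies the condition.
(F3): fails — vR²u, vRu but no t with uR²t and uR²t.
(F4): satisfies the condition.
(F5): fails — uR²w, uRu but no t with wR²t and uR²t.
Valid on: (F1), (F2), (F4).

(F1), (F2), (F4)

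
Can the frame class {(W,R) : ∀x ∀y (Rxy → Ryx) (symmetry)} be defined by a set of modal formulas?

Definable; r → □◇r defines it

Yes: it is symmetry, defined by the B schema r → □◇r.
Suppose r→□◇r is valid. Take Rxy and set V(r)={x}. Then r at x, so □◇r at x, so ◇r at y, so some z with Ryz has r; z=x, i.e. Ryx.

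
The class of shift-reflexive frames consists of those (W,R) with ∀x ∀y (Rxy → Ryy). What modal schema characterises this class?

□(□r → r)

The condition is shift-reflexivity. The T□ schema □(□r → r) defines it.
Suppose □(□r→r) is valid. Take Rxy and set V(r)={w : Ryw}. Then at y, □r holds; since □(□r→r) at x, □r→r at y, so r at y, i.e. Ryy.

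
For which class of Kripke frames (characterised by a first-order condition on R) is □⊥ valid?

□⊥ is valid iff no world has any successor (otherwise □⊥ fails at any world with one).

emptiness of R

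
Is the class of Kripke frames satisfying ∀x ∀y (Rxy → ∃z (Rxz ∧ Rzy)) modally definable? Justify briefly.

Yes: it is density, defined by the C4 schema □□q → □q.

Yes, by □□q → □q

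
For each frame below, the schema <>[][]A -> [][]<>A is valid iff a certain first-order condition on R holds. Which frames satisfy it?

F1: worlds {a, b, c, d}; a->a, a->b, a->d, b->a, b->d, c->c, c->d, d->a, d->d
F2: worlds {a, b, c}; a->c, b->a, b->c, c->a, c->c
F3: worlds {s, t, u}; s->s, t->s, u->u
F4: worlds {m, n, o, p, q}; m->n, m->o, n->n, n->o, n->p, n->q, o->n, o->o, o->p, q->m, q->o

F1, F2, F3

The schema corresponds to a generalized confluence (Geach) condition: forall x forall y forall z ((xRy & x R^2 z) -> exists w (y R^2 w & zRw)).
F1: satisfies the condition.
F2: satisfies the condition.
F3: satisfies the condition.
F4: fails — mRn, mR²p but no w with nR²w and pRw.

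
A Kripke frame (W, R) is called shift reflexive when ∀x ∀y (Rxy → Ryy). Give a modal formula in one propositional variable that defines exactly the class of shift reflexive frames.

The condition is shift-reflexivity. The T□ schema □(□ψ → ψ) defines it.
Suppose □(□ψ→ψ) is valid. Take Rxy and set V(ψ)={w : Ryw}. Then at y, □ψ holds; since □(□ψ→ψ) at x, □ψ→ψ at y, so ψ at y, i.e. Ryy.

□(□ψ → ψ)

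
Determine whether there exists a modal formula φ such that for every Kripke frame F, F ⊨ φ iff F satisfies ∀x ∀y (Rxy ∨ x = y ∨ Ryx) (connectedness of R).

Modal frame validity is preserved under disjoint unions.
Take 2 disjoint single-world reflexive frames: each is trivially connected, but their disjoint union has 2 worlds with no edge between distinct components, so it is not connected.
So the class is not modally definable.

No — not modally definable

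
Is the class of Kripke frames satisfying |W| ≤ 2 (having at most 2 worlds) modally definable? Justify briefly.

If a class were modally definable it would be closed under disjoint unions (Goldblatt–Thomason).
Any modal formula valid on each of 3 disjoint one-world frames is valid on their disjoint union (validity is preserved under disjoint unions). Each one-world frame has |W|=1≤2, but the union has |W|=3.
So the class is not modally definable.

No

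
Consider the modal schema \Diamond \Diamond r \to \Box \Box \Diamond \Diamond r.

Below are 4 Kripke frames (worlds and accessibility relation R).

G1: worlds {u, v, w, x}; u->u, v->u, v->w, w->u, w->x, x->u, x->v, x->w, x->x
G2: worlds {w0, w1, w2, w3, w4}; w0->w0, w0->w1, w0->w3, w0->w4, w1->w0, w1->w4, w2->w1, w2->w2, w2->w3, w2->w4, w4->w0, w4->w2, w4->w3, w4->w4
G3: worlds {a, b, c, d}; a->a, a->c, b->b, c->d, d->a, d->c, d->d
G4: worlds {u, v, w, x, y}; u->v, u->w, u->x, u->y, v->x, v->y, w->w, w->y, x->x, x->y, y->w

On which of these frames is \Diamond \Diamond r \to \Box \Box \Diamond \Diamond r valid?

This is the axiom for a generalized confluence (Geach) condition; its first-order frame correspondent is \forall x \forall y \forall z ((x R^2 y \wedge x R^2 z) \to \exists w (y = w \wedge z R^2 w)).
G1: fails — vR²x, vR²u but no t with x=t and uR²t.
G2: fails — w0R²w0, w0R²w3 but no w with w0=w and w3R²w.
G3: condition met.
G4: fails — uR²x, uR²w but no t with x=t and wR²t.

G3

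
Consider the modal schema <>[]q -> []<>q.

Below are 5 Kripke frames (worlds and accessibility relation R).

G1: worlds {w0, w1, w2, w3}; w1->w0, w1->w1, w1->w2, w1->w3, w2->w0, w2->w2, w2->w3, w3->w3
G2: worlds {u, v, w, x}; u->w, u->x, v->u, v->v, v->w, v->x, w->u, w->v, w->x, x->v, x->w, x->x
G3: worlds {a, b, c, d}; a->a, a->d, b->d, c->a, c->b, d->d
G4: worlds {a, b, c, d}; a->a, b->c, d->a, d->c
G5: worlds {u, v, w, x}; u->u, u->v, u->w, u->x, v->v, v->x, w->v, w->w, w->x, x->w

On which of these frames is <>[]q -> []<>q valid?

The schema corresponds to convergence: forall x forall y forall z (Rxy & Rxz -> exists w (Ryw & Rzw)).
G1: fails — Rw1w2 and Rw1w0 but w2 and w0 have no common successor.
G2: condition met.
G3: condition met.
G4: fails — Rbc and Rbc but c and c have no common successor.
G5: fails — Ruv and Rux but v and x have no common successor.

G2, G3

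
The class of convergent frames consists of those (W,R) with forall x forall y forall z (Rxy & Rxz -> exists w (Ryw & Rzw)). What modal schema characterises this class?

◇□p → □◇p

A defining formula is ◇□p → □◇p (the .2 axiom).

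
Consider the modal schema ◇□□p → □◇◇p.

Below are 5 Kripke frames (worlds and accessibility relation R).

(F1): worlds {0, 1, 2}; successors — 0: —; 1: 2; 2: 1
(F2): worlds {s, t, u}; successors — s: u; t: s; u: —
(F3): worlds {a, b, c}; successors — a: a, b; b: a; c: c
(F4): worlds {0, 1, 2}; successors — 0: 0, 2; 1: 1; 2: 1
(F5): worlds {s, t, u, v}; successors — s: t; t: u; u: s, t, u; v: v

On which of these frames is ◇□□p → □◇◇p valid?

The schema corresponds to a generalized confluence (Geach) condition: ∀x ∀y ∀z ((xRy ∧ xRz) → ∃w (yR²w ∧ zR²w)).
(F1): satisfies the condition.
(F2): fails — sRu, sRu but no w with uR²w and uR²w.
(F3): satisfies the condition.
(F4): satisfies the condition.
(F5): satisfies the condition.
Valid on: (F1), (F3), (F4), (F5).

(F1), (F3), (F4), (F5)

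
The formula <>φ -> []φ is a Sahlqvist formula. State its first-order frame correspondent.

Suppose ◇φ→□φ is valid. Take Rxy, Rxz and set V(φ)={y}. Then ◇φ at x, so □φ at x, so φ at z, i.e. z=y.
Conversely, any frame satisfying forall x forall y forall z (Rxy & Rxz -> y = z) validates the schema.
So the correspondent is partial functionality.

Partial functionality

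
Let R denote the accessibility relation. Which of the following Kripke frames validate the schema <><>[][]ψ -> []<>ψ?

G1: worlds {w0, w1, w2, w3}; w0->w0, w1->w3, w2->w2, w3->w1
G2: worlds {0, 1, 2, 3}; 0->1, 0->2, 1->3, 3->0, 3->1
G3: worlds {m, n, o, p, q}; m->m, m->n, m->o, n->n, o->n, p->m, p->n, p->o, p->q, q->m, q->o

The schema corresponds to a generalized confluence (Geach) condition: forall x forall y forall z ((x R^2 y & xRz) -> exists w (y R^2 w & zRw)).
G1: satisfies the condition.
G2: fails — 0R²3, 0R2 but no w with 3R²w and 2Rw.
G3: fails — pR²n, pRq but no w with nR²w and qRw.

G1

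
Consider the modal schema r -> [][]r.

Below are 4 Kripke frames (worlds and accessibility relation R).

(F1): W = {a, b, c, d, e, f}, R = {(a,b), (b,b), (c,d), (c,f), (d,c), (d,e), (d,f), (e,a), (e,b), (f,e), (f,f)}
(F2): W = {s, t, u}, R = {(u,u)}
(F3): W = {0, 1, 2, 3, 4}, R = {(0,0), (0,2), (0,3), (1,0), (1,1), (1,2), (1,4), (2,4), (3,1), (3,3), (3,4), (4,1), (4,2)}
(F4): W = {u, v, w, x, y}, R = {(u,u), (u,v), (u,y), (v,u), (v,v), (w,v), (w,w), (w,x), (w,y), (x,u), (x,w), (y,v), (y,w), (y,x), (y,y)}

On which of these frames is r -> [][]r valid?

(F2)

This is the axiom for a generalized confluence (Geach) condition; its first-order frame correspondent is forall x forall z (x R^2 z -> exists w (x = w & z = w)).
(F1): fails — aR²b but a ≠ b.
(F2): satisfies the condition.
(F3): fails — 0R²1 but 0 ≠ 1.
(F4): fails — uR²v but u ≠ v.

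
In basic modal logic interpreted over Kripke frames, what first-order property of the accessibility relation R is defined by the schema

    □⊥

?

emptiness of R: ∀x ∀y ¬Rxy

This schema is the Ver axiom.
Its frame correspondent is emptiness of R — ∀x ∀y ¬Rxy.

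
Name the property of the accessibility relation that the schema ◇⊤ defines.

◇⊤ holds at w iff w has a successor, so frame-validity of ◇⊤ is exactly seriality. Equivalently via □r → ◇r:
Suppose □r→◇r is valid. At any x set V(r)=W. Then □r at x, so ◇r at x, so x has a successor.

Seriality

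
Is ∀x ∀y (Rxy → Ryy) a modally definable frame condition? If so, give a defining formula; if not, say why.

Yes: it is shift-reflexivity, defined by the T□ schema □(□p → p).
Suppose □(□p→p) is valid. Take Rxy and set V(p)={w : Ryw}. Then at y, □p holds; since □(□p→p) at x, □p→p at y, so p at y, i.e. Ryy.

Yes — defined by □(□p → p)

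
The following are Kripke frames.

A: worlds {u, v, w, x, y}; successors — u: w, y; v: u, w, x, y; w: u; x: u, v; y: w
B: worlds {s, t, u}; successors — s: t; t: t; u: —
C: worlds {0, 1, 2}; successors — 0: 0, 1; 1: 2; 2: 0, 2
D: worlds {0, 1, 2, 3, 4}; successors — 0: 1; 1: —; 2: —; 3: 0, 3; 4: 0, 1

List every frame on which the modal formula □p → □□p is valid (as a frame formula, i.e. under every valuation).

This is the axiom for transitivity; its first-order frame correspondent is ∀x ∀y ∀z (Rxy ∧ Ryz → Rxz).
A: fails — Ruw and Rwu but not Ruu.
B: condition met.
C: fails — R12 and R20 but not R10.
D: fails — R30 and R01 but not R31.

B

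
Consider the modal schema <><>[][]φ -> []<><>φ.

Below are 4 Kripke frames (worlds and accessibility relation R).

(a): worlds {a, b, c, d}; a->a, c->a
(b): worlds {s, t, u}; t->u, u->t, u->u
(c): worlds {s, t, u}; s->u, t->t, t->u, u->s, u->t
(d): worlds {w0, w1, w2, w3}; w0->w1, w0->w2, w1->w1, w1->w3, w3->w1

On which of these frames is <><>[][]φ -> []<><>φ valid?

The schema corresponds to a generalized confluence (Geach) condition: forall x forall y forall z ((x R^2 y & xRz) -> exists w (y R^2 w & z R^2 w)).
(a): ✓.
(b): ✓.
(c): ✓.
(d): fails — w0R²w1, w0Rw2 but no w with w1R²w and w2R²w.

(a), (b), (c)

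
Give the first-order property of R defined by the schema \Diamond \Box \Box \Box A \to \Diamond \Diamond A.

\forall x \forall y (xRy \to \exists w (y R^3 w \wedge x R^2 w))

This is a Sahlqvist (Geach-type) schema ◇^1□^3A → □^0◇^2A.
Minimal-valuation argument: fix x; take any y with xR^1y and any z with xR^0z. Set V(A) to the set of worlds R-reachable from y in exactly 3 steps. Then □^3A holds at y, so the antecedent holds at x; validity forces ◇^2A at z, giving a w with zR^2w and yR^3w.
First-order correspondent: \forall x \forall y (xRy \to \exists w (y R^3 w \wedge x R^2 w)).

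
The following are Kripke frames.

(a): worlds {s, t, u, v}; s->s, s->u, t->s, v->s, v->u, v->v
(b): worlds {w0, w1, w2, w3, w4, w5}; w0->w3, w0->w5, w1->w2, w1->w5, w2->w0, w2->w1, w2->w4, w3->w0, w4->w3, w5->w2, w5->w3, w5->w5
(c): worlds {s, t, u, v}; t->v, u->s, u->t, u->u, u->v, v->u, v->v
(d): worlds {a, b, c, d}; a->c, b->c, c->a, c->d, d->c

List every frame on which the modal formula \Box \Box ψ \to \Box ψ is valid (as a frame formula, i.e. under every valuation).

(a), (c)

This is the axiom for density; its first-order frame correspondent is \forall x \forall y (Rxy \to \exists z (Rxz \wedge Rzy)).
(a): satisfies the condition.
(b): fails — Rw2w4 but no z with Rw2z and Rzw4.
(c): satisfies the condition.
(d): fails — Rbc but no z with Rbz and Rzc.
Valid on: (a), (c).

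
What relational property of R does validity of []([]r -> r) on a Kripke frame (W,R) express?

shift-reflexivity: forall x forall y (Rxy -> Ryy)

This schema is the T□ axiom.
It corresponds to shift-reflexivity: forall x forall y (Rxy -> Ryy).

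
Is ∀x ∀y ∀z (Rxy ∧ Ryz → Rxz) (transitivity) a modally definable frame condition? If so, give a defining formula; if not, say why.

This is a Sahlqvist condition; the 4 axiom □p → □□p defines it.

Definable; □p → □□p defines it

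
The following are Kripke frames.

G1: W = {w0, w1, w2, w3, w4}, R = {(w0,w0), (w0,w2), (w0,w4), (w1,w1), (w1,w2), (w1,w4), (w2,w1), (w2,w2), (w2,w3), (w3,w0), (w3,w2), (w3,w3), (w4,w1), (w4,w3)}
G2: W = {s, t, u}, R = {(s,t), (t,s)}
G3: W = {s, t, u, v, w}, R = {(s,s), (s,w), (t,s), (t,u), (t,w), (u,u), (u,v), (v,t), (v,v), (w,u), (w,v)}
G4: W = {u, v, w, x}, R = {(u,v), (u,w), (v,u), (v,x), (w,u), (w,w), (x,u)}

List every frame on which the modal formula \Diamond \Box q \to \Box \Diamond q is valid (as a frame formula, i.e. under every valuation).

G2

The schema corresponds to convergence: \forall x \forall y \forall z (Rxy \wedge Rxz \to \exists w (Ryw \wedge Rzw)).
G1: fails — Rw0w4 and Rw0w0 but w4 and w0 have no common successor.
G2: holds.
G3: fails — Rsw and Rss but w and s have no common successor.
G4: fails — Rvu and Rvx but u and x have no common successor.
Valid on: G2.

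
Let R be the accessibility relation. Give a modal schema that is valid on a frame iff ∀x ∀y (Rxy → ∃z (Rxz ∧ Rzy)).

This is density; the standard corresponding axiom is C4: □□r → □r.
Suppose □□r→□r is valid. Take Rxy and set V(r)={w : xR²w}. Then □□r at x, so □r at x, so r at y, i.e. ∃z(Rxz∧Rzy).

□□r → □r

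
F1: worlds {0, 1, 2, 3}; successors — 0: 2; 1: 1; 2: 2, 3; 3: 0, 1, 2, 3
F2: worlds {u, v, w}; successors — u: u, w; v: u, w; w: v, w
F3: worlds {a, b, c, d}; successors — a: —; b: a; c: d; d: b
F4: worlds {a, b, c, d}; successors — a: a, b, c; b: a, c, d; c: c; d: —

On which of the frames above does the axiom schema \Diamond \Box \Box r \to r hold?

F2

This is the axiom for a generalized confluence (Geach) condition; its first-order frame correspondent is \forall x \forall y (xRy \to \exists w (y R^2 w \wedge x = w)).
F1: fails — 3R1 but no w with 1R²w and 3=w.
F2: condition met.
F3: fails — bRa but no w with aR²w and b=w.
F4: fails — aRc but no w with cR²w and a=w.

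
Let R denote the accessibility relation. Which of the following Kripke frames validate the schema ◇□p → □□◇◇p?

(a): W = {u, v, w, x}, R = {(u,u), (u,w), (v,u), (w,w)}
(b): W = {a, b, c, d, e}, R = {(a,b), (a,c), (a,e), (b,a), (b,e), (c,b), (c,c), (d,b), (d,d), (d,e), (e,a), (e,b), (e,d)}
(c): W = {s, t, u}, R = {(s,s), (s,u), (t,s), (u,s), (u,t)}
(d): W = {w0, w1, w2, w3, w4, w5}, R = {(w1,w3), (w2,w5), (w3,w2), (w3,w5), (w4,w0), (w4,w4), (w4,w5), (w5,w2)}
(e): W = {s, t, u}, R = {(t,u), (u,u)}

This is the axiom for a generalized confluence (Geach) condition; its first-order frame correspondent is ∀x ∀y ∀z ((xRy ∧ xR²z) → ∃w (yRw ∧ zR²w)).
(a): holds.
(b): holds.
(c): holds.
(d): fails — w3Rw2, w3R²w2 but no w with w2Rw and w2R²w.
(e): holds.
Valid on: (a), (b), (c), (e).

(a), (b), (c), (e)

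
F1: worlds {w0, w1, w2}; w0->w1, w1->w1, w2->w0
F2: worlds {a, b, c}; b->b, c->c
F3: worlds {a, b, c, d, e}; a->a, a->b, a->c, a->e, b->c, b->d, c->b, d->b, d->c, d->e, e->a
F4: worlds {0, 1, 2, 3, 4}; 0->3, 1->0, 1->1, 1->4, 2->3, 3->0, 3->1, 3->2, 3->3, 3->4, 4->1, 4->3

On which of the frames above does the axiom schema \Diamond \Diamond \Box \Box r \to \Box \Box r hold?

Frame correspondent (Sahlqvist): \forall x \forall y \forall z ((x R^2 y \wedge x R^2 z) \to \exists w (y R^2 w \wedge z = w)) — i.e. a generalized confluence (Geach) condition.
F1: ✓.
F2: ✓.
F3: fails — aR²b, aR²a but no w with bR²w and a=w.
F4: fails — 0R²1, 0R²2 but no w with 1R²w and 2=w.

F1, F2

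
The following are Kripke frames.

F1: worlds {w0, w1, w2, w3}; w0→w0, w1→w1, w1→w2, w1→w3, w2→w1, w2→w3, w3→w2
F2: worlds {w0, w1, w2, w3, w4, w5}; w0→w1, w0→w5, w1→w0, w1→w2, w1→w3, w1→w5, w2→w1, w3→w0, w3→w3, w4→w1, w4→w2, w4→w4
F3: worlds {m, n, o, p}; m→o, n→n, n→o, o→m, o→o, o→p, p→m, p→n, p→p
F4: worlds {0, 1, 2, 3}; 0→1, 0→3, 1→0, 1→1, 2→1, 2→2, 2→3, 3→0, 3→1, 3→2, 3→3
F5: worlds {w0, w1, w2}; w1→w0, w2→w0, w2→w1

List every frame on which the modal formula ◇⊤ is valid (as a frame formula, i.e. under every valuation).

F1, F3, F4

This is the axiom for seriality; its first-order frame correspondent is ∀x ∃y Rxy.
F1: holds.
F2: fails — world w5 has no successor.
F3: holds.
F4: holds.
F5: fails — world w0 has no successor.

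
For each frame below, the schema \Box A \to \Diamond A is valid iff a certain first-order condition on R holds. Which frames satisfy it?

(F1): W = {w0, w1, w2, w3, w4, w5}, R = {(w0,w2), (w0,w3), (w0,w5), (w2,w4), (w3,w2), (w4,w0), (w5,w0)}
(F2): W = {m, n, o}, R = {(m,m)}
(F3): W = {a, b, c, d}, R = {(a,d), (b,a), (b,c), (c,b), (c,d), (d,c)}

(F3)

This is the axiom for seriality; its first-order frame correspondent is \forall x \exists y Rxy.
(F1): fails — world w1 has no successor.
(F2): fails — world n has no successor.
(F3): ✓.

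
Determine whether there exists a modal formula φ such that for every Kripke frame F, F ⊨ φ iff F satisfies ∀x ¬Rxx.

Not modally definable

Any modally definable frame class is closed under surjective bounded morphisms.
The 2-cycle (worlds s,t with s→t→s) is irreflexive, and the map sending every world to a single reflexive point • is a surjective bounded morphism (forth: every edge maps to (•,•); back: every world has a successor). So any modal formula valid on the 2-cycle is also valid on the reflexive point, which is not irreflexive.
Hence irreflexivity is not modally definable.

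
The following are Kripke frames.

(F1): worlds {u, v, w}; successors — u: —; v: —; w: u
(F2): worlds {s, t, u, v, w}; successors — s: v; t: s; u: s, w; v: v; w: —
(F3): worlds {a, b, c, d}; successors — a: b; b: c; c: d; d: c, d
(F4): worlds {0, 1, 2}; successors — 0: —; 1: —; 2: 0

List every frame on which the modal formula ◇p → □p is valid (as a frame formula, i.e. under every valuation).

Frame correspondent (Sahlqvist): ∀x ∀y ∀z (Rxy ∧ Rxz → y = z) — i.e. partial functionality.
(F1): ✓.
(F2): fails — u sees both s and w.
(F3): fails — d sees both c and d.
(F4): ✓.

(F1), (F4)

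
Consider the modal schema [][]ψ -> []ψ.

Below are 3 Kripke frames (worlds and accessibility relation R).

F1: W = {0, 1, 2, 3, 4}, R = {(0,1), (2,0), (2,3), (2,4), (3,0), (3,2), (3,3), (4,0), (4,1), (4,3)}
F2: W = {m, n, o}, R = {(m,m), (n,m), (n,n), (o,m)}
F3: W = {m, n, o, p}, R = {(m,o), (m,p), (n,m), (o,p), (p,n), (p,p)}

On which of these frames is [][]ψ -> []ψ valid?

The schema corresponds to density: forall x forall y (Rxy -> exists z (Rxz & Rzy)).
F1: fails — R01 but no z with R0z and Rz1.
F2: satisfies the condition.
F3: fails — Rmo but no z with Rmz and Rzo.
Valid on: F2.

F2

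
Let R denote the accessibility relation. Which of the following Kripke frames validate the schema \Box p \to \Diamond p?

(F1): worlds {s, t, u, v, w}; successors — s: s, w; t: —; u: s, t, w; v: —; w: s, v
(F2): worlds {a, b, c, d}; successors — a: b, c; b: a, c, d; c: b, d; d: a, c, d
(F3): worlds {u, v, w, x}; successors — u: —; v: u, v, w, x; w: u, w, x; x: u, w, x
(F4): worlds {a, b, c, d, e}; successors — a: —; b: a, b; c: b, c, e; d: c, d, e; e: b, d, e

This is the axiom for seriality; its first-order frame correspondent is \forall x \exists y Rxy.
(F1): fails — world t has no successor.
(F2): ✓.
(F3): fails — world u has no successor.
(F4): fails — world a has no successor.

(F2)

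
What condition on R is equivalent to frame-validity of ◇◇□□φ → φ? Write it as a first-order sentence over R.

This is a Sahlqvist (Geach-type) schema ◇^2□^2φ → □^0◇^0φ.
Minimal-valuation argument: fix x; take any y with xR^2y and any z with xR^0z. Set V(φ) to the set of worlds R-reachable from y in exactly 2 steps. Then □^2φ holds at y, so the antecedent holds at x; validity forces ◇^0φ at z, giving a w with zR^0w and yR^2w.
First-order correspondent: ∀x ∀y (xR²y → ∃w (yR²w ∧ x = w)).

∀x ∀y (xR²y → ∃w (yR²w ∧ x = w))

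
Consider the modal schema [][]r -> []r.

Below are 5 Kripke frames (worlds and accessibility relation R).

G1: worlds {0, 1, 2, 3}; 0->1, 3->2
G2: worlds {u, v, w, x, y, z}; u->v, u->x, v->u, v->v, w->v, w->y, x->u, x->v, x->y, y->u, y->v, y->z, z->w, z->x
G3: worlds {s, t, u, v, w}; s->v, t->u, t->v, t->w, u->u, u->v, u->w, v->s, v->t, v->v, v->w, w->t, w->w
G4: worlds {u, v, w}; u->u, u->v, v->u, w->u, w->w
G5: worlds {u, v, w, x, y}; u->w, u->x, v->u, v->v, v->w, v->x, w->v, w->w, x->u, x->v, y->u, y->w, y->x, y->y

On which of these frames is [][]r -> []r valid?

Frame correspondent (Sahlqvist): forall x forall y (Rxy -> exists z (Rxz & Rzy)) — i.e. density.
G1: fails — R01 but no z with R0z and Rz1.
G2: fails — Rzx but no t with Rzt and Rtx.
G3: condition met.
G4: condition met.
G5: fails — Rux but no z with Ruz and Rzx.

G3, G4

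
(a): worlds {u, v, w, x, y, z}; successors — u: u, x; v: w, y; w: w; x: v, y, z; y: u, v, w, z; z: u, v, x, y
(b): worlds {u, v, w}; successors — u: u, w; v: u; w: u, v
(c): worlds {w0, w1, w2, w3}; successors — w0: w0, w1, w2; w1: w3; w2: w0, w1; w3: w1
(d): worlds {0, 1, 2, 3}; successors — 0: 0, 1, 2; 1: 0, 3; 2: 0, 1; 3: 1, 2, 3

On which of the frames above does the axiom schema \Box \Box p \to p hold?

(a), (c), (d)

Frame correspondent (Sahlqvist): \forall x \exists w (x R^2 w \wedge x = w) — i.e. a generalized confluence (Geach) condition.
(a): holds.
(b): fails — at v but no t with vR²t and v=t.
(c): holds.
(d): holds.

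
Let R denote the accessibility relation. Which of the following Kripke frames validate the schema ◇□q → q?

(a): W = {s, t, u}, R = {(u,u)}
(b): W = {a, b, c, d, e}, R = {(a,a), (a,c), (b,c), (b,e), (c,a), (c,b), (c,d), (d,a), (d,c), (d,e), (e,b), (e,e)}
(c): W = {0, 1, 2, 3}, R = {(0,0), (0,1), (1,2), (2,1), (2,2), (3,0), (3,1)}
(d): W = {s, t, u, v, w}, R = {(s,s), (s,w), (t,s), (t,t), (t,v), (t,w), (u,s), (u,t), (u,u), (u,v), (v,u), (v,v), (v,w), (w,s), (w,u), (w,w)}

(a)

This is the axiom for symmetry; its first-order frame correspondent is ∀x ∀y (Rxy → Ryx).
(a): ✓.
(b): fails — Rde but not Red.
(c): fails — R31 but not R13.
(d): fails — Rtv but not Rvt.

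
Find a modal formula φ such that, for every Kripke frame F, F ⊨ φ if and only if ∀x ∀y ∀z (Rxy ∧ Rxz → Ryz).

◇q → □◇q

This is the Euclidean property; the standard corresponding axiom is 5: ◇q → □◇q.
Suppose ◇q→□◇q is valid. Take Rxy, Rxz and set V(q)={y}. Then ◇q at x, so □◇q at x, so ◇q at z, so some w with Rzw has q; w=y, i.e. Rzy. By symmetry of the argument, Ryz.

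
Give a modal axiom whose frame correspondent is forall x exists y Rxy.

A defining formula is □ψ → ◇ψ (the D axiom).
Suppose □ψ→◇ψ is valid. At any x set V(ψ)=W. Then □ψ at x, so ◇ψ at x, so x has a successor.

□ψ → ◇ψ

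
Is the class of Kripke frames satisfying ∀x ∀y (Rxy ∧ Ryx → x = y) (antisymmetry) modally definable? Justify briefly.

Not definable by any modal formula

Any modally definable frame class is closed under surjective bounded morphisms.
The 8-cycle (worlds a,b,c,d,e,f,g,h with a→b→c→d→e→f→g→h→a) is antisymmetric. Sending even-indexed worlds to s and odd-indexed worlds to t is a surjective bounded morphism onto the two-world frame with s↔t, which is not antisymmetric.
Hence antisymmetry is not modally definable.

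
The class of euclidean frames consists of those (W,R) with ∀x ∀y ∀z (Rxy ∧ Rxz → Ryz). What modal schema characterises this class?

A defining formula is ◇q → □◇q (the 5 axiom).
Suppose ◇q→□◇q is valid. Take Rxy, Rxz and set V(q)={y}. Then ◇q at x, so □◇q at x, so ◇q at z, so some w with Rzw has q; w=y, i.e. Rzy. By symmetry of the argument, Ryz.

◇q → □◇q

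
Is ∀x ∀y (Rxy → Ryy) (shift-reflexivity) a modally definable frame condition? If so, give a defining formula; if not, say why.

This is a Sahlqvist condition; the T□ axiom □(□r → r) defines it.
Suppose □(□r→r) is valid. Take Rxy and set V(r)={w : Ryw}. Then at y, □r holds; since □(□r→r) at x, □r→r at y, so r at y, i.e. Ryy.

Yes — defined by □(□r → r)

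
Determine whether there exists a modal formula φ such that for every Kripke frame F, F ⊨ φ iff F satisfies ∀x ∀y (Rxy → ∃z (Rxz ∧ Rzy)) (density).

Definable; □□p → □p defines it

Yes: it is density, defined by the C4 schema □□p → □p.
Suppose □□p→□p is valid. Take Rxy and set V(p)={w : xR²w}. Then □□p at x, so □p at x, so p at y, i.e. ∃z(Rxz∧Rzy).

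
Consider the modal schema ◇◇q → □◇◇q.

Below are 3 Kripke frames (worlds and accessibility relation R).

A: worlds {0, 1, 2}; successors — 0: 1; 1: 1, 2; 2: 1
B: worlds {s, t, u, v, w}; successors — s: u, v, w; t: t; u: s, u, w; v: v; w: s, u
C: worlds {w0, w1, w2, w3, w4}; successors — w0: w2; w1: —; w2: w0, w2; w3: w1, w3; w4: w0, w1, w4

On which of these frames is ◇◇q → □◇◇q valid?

A

Frame correspondent (Sahlqvist): ∀x ∀y ∀z ((xR²y ∧ xRz) → ∃w (y = w ∧ zR²w)) — i.e. a generalized confluence (Geach) condition.
A: condition met.
B: fails — sR²s, sRv but no w* with s=w* and vR²w*.
C: fails — w3R²w1, w3Rw1 but no w with w1=w and w1R²w.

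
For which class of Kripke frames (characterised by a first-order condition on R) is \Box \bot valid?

This is the Ver axiom.
Its frame correspondent is emptiness of R — \forall x \forall y \neg Rxy.

Emptiness of R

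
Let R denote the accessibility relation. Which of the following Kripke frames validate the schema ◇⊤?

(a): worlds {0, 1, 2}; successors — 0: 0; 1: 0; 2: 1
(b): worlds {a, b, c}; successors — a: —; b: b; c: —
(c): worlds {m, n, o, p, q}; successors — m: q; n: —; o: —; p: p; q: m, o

(a)

This is the axiom for seriality; its first-order frame correspondent is ∀x ∃y Rxy.
(a): holds.
(b): fails — world a has no successor.
(c): fails — world n has no successor.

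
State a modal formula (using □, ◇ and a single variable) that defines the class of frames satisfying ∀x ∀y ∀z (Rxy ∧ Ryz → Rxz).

□ψ → □□ψ

The condition is transitivity. The 4 schema □ψ → □□ψ defines it.
Suppose □ψ→□□ψ is valid. Take Rxy, Ryz and set V(ψ)={w : Rxw}. Then □ψ at x, so □□ψ at x, so □ψ at y, so ψ at z, i.e. Rxz.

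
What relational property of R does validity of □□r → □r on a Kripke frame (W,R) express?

Suppose □□r→□r is valid. Take Rxy and set V(r)={w : xR²w}. Then □□r at x, so □r at x, so r at y, i.e. ∃z(Rxz∧Rzy).
Conversely, on a frame with density the schema holds at every world under every valuation.
Frame condition: ∀x ∀y (Rxy → ∃z (Rxz ∧ Rzy)).

density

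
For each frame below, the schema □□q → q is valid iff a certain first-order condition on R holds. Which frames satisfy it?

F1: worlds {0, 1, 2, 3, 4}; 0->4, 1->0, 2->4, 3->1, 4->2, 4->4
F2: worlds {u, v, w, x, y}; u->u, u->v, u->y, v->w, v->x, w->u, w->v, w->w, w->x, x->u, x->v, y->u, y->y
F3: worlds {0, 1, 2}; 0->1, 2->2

F2

Frame correspondent (Sahlqvist): ∀x ∃w (xR²w ∧ x = w) — i.e. a generalized confluence (Geach) condition.
F1: fails — at 0 but no w with 0R²w and 0=w.
F2: holds.
F3: fails — at 0 but no w with 0R²w and 0=w.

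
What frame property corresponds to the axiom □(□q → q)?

shift-reflexivity

Suppose □(□q→q) is valid. Take Rxy and set V(q)={w : Ryw}. Then at y, □q holds; since □(□q→q) at x, □q→q at y, so q at y, i.e. Ryy.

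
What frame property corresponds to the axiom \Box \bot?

□⊥ is valid iff no world has any successor (otherwise □⊥ fails at any world with one).

Emptiness of R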